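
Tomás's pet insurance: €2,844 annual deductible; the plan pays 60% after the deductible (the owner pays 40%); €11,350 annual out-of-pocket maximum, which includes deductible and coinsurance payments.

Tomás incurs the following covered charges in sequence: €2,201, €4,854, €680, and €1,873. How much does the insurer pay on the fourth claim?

Bill 1, €2,201: fully absorbed by the deductible. Owner owes €2,201 (running OOP €2,201). Insurer: €2,201 − €2,201 = €0.
Bill 2, €4,854: €643 to deductible, leaving €4,211; coinsurance €4,211 × 40% = €1,684.40. Owner owes €2,327.40 (running OOP €4,528.40). Insurer: €4,854 − €2,327.40 = €2,526.60.
Bill 3, €680: deductible met; 40% of €680 = €272. Owner owes €272 (running OOP €4,800.40). Insurer: €680 − €272 = €408.
Bill 4, €1,873: deductible already satisfied, so owner's share is 40% × €1,873 = €749.20. Cost to owner: €749.20. OOP to date €5,549.60. Insurer: €1,873 − €749.20 = €1,123.80.

€1,123.80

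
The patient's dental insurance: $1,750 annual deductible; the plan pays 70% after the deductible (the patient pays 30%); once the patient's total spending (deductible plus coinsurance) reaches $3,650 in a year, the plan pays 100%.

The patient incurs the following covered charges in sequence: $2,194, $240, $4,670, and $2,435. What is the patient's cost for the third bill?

#1 ($2,194): $1,750 finishes the deductible; $444 goes to coinsurance; 30% of $444 = $133.20. Patient pays $1,883.20; OOP now $1,883.20.
#2 ($240): 30% coinsurance on $240 = $72. Patient owes $72 (running OOP $1,955.20).
#3 ($4,670): deductible already satisfied, so patient's share is 30% × $4,670 = $1,401. Patient pays $1,401; OOP now $3,356.20.

$1,401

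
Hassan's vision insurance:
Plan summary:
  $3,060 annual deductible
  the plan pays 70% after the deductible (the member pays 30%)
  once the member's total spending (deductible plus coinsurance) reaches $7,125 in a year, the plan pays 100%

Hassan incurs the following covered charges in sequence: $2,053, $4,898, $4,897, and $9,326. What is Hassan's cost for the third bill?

Claim 1 — $2,053: fully absorbed by the deductible. Cost to member: $2,053. OOP to date $2,053.
Claim 2 — $4,898: deductible takes $1,007, $3,891 remains; coinsurance $3,891 × 30% = $1,167.30. Member owes $2,174.30 (running OOP $4,227.30).
Claim 3 — $4,897: deductible met; 30% of $4,897 = $1,469.10. Member pays $1,469.10; OOP now $5,696.40.

$1,469.10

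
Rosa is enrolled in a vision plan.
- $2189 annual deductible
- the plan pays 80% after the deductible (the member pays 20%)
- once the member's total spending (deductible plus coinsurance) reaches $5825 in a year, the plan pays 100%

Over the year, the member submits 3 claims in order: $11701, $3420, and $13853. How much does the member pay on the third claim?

#1 ($11701): $2189 finishes the deductible; $9512 goes to coinsurance; coinsurance $9512 × 20% = $1902.40. Member pays $4091.40; OOP now $4091.40.
#2 ($3420): deductible already satisfied, so member's share is 20% × $3420 = $684. Cost to member: $684. OOP to date $4775.40.
#3 ($13853): deductible already satisfied, so member's share is 20% × $13853 = $2770.60. OOP would hit $7546 > $5825, so the cap limits the member to $5825 − $4775.40 = $1049.60.

$1049.60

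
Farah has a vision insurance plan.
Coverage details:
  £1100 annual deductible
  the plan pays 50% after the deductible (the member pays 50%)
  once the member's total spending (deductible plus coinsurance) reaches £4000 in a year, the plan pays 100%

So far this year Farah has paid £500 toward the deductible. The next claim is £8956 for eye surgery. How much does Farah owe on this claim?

£3500

Remaining deductible: £1100 − £500 = £600.
After the £600 deductible portion, £8956 − £600 = £8356 is subject to coinsurance.
50% of £8356 = £4178 falls to the member.
Member responsibility before any cap: £600 + £4178 = £4778.
That would bring total out-of-pocket to £5278, past the £4000 cap. The member is capped at £4000 − £500 = £3500 on this claim.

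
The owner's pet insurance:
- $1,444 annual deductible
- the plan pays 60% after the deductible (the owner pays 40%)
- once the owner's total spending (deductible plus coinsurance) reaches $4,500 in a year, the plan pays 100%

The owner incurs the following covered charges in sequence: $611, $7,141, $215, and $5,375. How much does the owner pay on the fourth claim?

$446.80

Claim 1 — $611: all of it applies to the deductible. Owner owes $611 (running OOP $611).
Claim 2 — $7,141: $833 to deductible, leaving $6,308; 40% of $6,308 = $2,523.20. Cost to owner: $3,356.20. OOP to date $3,967.20.
Claim 3 — $215: deductible met; 40% of $215 = $86. Owner pays $86; OOP now $4,053.20.
Claim 4 — $5,375: deductible already satisfied, so owner's share is 40% × $5,375 = $2,150. OOP would hit $6,203.20 > $4,500, so the cap limits the owner to $4,500 − $4,053.20 = $446.80.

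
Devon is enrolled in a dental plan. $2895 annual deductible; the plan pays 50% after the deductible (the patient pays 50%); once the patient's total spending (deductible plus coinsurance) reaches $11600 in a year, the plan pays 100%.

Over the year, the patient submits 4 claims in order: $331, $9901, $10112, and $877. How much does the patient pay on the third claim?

Claim 1 — $331: fully absorbed by the deductible. Cost to patient: $331. OOP to date $331.
Claim 2 — $9901: $2564 finishes the deductible; $7337 goes to coinsurance; 50% of $7337 = $3668.50. Patient pays $6232.50; OOP now $6563.50.
Claim 3 — $10112: deductible met; 50% of $10112 = $5056. Adding that to $6563.50 gives $11619.50, past the $11600 cap; patient pays only $11600 − $6563.50 = $5036.50.

$5036.50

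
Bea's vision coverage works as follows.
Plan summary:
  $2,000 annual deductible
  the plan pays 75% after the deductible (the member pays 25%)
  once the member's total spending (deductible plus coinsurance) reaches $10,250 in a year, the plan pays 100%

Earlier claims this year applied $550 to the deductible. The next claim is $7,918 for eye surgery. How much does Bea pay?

$3,067

$550 of the $2,000 deductible is already met, leaving $1,450.
The remaining $6,468 (= $7,918 − $1,450) moves to coinsurance.
Member's 25% share of $6,468 is $1,617.
That puts the member's cost at $1,450 + $1,617 = $3,067 before any cap.
Total out-of-pocket so far would be $550 + $3,067 = $3,617, below the $10,250 cap — no reduction.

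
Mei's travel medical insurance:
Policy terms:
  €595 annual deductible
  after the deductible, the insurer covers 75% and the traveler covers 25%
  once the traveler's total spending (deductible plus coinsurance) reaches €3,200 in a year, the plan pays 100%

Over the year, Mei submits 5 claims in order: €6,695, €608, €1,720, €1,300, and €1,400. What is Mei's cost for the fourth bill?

Claim 1 (€6,695): €595 finishes the deductible; €6,100 goes to coinsurance; 25% of €6,100 = €1,525. Traveler owes €2,120 (running OOP €2,120).
Claim 2 (€608): deductible already satisfied, so traveler's share is 25% × €608 = €152. Traveler owes €152 (running OOP €2,272).
Claim 3 (€1,720): deductible already satisfied, so traveler's share is 25% × €1,720 = €430. Traveler owes €430 (running OOP €2,702).
Claim 4 (€1,300): deductible already satisfied, so traveler's share is 25% × €1,300 = €325. Cost to traveler: €325. OOP to date €3,027.

€325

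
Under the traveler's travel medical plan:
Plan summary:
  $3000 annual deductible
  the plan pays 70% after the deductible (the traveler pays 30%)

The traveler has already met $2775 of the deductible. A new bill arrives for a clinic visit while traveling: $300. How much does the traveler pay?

$2775 of the $3000 deductible is already met, leaving $225.
After the $225 deductible portion, $300 − $225 = $75 is subject to coinsurance.
Coinsurance: $75 × 30% = $22.50.
That puts the traveler's cost at $225 + $22.50 = $247.50.

$247.50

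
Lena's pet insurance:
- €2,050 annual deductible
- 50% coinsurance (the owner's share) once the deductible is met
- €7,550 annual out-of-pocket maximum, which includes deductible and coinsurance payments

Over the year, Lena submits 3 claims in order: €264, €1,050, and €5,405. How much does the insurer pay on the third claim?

Bill 1, €264: fully absorbed by the deductible. Owner owes €264 (running OOP €264). Plan pays €264 − €264 = €0.
Bill 2, €1,050: fully absorbed by the deductible. Owner pays €1,050; OOP now €1,314. Plan pays €1,050 − €1,050 = €0.
Bill 3, €5,405: deductible takes €736, €4,669 remains; owner's 50% is €2,334.50. Owner pays €3,070.50; OOP now €4,384.50. Plan pays €5,405 − €3,070.50 = €2,334.50.

€2,334.50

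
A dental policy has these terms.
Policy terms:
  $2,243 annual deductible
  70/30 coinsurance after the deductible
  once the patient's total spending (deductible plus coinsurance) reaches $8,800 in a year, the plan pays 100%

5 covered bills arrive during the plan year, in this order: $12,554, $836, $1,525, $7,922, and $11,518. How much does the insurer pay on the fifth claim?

Bill 1, $12,554: deductible takes $2,243, $10,311 remains; 30% of $10,311 = $3,093.30. Patient owes $5,336.30 (running OOP $5,336.30). Insurer: $12,554 − $5,336.30 = $7,217.70.
Bill 2, $836: 30% coinsurance on $836 = $250.80. Patient pays $250.80; OOP now $5,587.10. Plan pays $836 − $250.80 = $585.20.
Bill 3, $1,525: deductible already satisfied, so patient's share is 30% × $1,525 = $457.50. Cost to patient: $457.50. OOP to date $6,044.60. Insurer: $1,525 − $457.50 = $1,067.50.
Bill 4, $7,922: deductible met; 30% of $7,922 = $2,376.60. Patient pays $2,376.60; OOP now $8,421.20. Insurer: $7,922 − $2,376.60 = $5,545.40.
Bill 5, $11,518: deductible already satisfied, so patient's share is 30% × $11,518 = $3,455.40. That would push OOP to $11,876.60, over the $8,800 cap, so patient pays $8,800 − $8,421.20 = $378.80. Insurer: $11,518 − $378.80 = $11,139.20.

$11,139.20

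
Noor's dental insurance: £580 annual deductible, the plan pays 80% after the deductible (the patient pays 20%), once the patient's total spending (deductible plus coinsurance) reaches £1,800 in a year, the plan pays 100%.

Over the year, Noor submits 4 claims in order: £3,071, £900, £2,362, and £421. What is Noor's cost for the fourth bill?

£69.40

#1 (£3,071): £580 to deductible, leaving £2,491; 20% of £2,491 = £498.20. Cost to patient: £1,078.20. OOP to date £1,078.20.
#2 (£900): deductible already satisfied, so patient's share is 20% × £900 = £180. Patient pays £180; OOP now £1,258.20.
#3 (£2,362): deductible already satisfied, so patient's share is 20% × £2,362 = £472.40. Patient owes £472.40 (running OOP £1,730.60).
#4 (£421): 20% coinsurance on £421 = £84.20. OOP would hit £1,814.80 > £1,800, so the cap limits the patient to £1,800 − £1,730.60 = £69.40.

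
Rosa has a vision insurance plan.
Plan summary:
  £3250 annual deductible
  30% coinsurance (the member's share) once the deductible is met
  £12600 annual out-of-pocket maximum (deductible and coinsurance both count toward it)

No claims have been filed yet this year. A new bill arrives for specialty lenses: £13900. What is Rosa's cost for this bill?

£6445

Nothing has been paid toward the £3250 deductible, so the first £3250 of this charge is applied there.
That leaves £13900 − £3250 = £10650 for coinsurance.
30% of £10650 = £3195 falls to the member.
Member responsibility before any cap: £3250 + £3195 = £6445.
Cumulative spending £0 + £6445 = £6445 stays under the £12600 maximum.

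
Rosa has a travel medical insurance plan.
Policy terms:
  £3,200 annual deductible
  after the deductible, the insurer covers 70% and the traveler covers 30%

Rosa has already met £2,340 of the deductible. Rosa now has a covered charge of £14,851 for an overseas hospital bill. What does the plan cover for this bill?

Remaining deductible: £3,200 − £2,340 = £860.
The remaining £13,991 (= £14,851 − £860) moves to coinsurance.
30% of £13,991 = £4,197.30 falls to the traveler.
So the traveler owes £860 + £4,197.30 = £5,057.30.
Insurer pays the balance: £14,851 − £5,057.30 = £9,793.70.

£9,793.70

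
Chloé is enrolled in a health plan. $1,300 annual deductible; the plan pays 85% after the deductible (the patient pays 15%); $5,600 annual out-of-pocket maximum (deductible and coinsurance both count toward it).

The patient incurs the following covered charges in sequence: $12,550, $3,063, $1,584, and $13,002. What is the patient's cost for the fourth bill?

$1,915.45

Claim 1 — $12,550: $1,300 finishes the deductible; $11,250 goes to coinsurance; coinsurance $11,250 × 15% = $1,687.50. Patient owes $2,987.50 (running OOP $2,987.50).
Claim 2 — $3,063: deductible met; 15% of $3,063 = $459.45. Patient pays $459.45; OOP now $3,446.95.
Claim 3 — $1,584: 15% coinsurance on $1,584 = $237.60. Patient pays $237.60; OOP now $3,684.55.
Claim 4 — $13,002: 15% coinsurance on $13,002 = $1,950.30. Adding that to $3,684.55 gives $5,634.85, past the $5,600 cap; patient pays only $5,600 − $3,684.55 = $1,915.45.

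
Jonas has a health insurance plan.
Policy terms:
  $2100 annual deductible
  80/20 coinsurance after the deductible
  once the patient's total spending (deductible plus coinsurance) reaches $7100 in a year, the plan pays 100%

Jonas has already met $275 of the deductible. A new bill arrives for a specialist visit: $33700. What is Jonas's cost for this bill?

$275 of the $2100 deductible is already met, leaving $1825.
The remaining $31875 (= $33700 − $1825) moves to coinsurance.
Patient's 20% share of $31875 is $6375.
So the patient owes $1825 + $6375 = $8200 before any cap.
Adding $8200 to the $275 already spent would give $8475, which exceeds the $7100 cap; the patient pays just $7100 − $275 = $6825.

$6825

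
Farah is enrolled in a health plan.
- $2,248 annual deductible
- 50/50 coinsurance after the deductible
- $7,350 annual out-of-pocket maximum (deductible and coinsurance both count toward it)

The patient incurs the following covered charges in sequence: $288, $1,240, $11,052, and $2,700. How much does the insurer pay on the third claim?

$5,230

#1 ($288): all of it applies to the deductible. Cost to patient: $288. OOP to date $288. Insurer: $288 − $288 = $0.
#2 ($1,240): entire amount goes to the deductible. Cost to patient: $1,240. OOP to date $1,528. Plan pays $1,240 − $1,240 = $0.
#3 ($11,052): $720 finishes the deductible; $10,332 goes to coinsurance; 50% of $10,332 = $5,166. Deductible plus coinsurance: $720 + $5,166 = $5,886. Adding that to $1,528 gives $7,414, past the $7,350 cap; patient pays only $7,350 − $1,528 = $5,822. Insurer: $11,052 − $5,822 = $5,230.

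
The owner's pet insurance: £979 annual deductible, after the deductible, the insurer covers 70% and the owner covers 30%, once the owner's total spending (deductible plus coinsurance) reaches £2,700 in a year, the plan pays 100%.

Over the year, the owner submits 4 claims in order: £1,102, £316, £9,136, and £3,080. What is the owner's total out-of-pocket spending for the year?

£2,700

Claim 1 — £1,102: £979 finishes the deductible; £123 goes to coinsurance; coinsurance £123 × 30% = £36.90. Owner owes £1,015.90 (running OOP £1,015.90).
Claim 2 — £316: 30% coinsurance on £316 = £94.80. Cost to owner: £94.80. OOP to date £1,110.70.
Claim 3 — £9,136: deductible already satisfied, so owner's share is 30% × £9,136 = £2,740.80. Adding that to £1,110.70 gives £3,851.50, past the £2,700 cap; owner pays only £2,700 − £1,110.70 = £1,589.30.
Claim 4 — £3,080: deductible already satisfied, so owner's share is 30% × £3,080 = £924. Adding that to £2,700 gives £3,624, past the £2,700 cap; owner pays only £2,700 − £2,700 = £0.
Summing the owner's payments: £1,015.90 + £94.80 + £1,589.30 + £0 = £2,700.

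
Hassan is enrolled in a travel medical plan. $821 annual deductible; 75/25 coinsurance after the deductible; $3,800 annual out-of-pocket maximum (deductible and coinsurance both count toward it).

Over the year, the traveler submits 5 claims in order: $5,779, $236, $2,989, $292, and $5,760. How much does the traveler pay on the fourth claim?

Claim 1 ($5,779): $821 to deductible, leaving $4,958; traveler's 25% is $1,239.50. Traveler owes $2,060.50 (running OOP $2,060.50).
Claim 2 ($236): deductible met; 25% of $236 = $59. Traveler owes $59 (running OOP $2,119.50).
Claim 3 ($2,989): deductible met; 25% of $2,989 = $747.25. Traveler owes $747.25 (running OOP $2,866.75).
Claim 4 ($292): deductible already satisfied, so traveler's share is 25% × $292 = $73. Traveler owes $73 (running OOP $2,939.75).

$73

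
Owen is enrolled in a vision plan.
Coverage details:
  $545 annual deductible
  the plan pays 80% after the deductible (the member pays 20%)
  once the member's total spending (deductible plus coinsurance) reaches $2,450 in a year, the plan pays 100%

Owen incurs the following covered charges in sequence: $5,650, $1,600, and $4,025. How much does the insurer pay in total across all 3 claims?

$8,825

Claim 1 ($5,650): deductible takes $545, $5,105 remains; coinsurance $5,105 × 20% = $1,021. Member owes $1,566 (running OOP $1,566). Plan pays $5,650 − $1,566 = $4,084.
Claim 2 ($1,600): 20% coinsurance on $1,600 = $320. Member owes $320 (running OOP $1,886). Plan pays $1,600 − $320 = $1,280.
Claim 3 ($4,025): 20% coinsurance on $4,025 = $805. OOP would hit $2,691 > $2,450, so the cap limits the member to $2,450 − $1,886 = $564. Plan pays $4,025 − $564 = $3,461.
Insurer total = bills − member's total = $11,275 − $2,450 = $8,825.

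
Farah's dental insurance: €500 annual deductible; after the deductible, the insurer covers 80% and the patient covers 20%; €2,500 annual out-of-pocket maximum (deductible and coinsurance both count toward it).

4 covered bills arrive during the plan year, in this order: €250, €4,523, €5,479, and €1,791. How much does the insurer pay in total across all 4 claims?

Claim 1 — €250: all of it applies to the deductible. Cost to patient: €250. OOP to date €250. Insurer: €250 − €250 = €0.
Claim 2 — €4,523: €250 to deductible, leaving €4,273; 20% of €4,273 = €854.60. Patient pays €1,104.60; OOP now €1,354.60. Plan pays €4,523 − €1,104.60 = €3,418.40.
Claim 3 — €5,479: 20% coinsurance on €5,479 = €1,095.80. Cost to patient: €1,095.80. OOP to date €2,450.40. Plan pays €5,479 − €1,095.80 = €4,383.20.
Claim 4 — €1,791: deductible already satisfied, so patient's share is 20% × €1,791 = €358.20. Adding that to €2,450.40 gives €2,808.60, past the €2,500 cap; patient pays only €2,500 − €2,450.40 = €49.60. Plan pays €1,791 − €49.60 = €1,741.40.
Insurer total: €0 + €3,418.40 + €4,383.20 + €1,741.40 = €9,543.

€9,543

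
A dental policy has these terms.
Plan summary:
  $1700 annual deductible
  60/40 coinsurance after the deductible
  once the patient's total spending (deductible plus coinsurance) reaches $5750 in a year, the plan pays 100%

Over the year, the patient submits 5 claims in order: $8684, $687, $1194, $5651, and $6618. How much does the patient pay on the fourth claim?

Claim 1 ($8684): $1700 finishes the deductible; $6984 goes to coinsurance; 40% of $6984 = $2793.60. Cost to patient: $4493.60. OOP to date $4493.60.
Claim 2 ($687): deductible already satisfied, so patient's share is 40% × $687 = $274.80. Patient owes $274.80 (running OOP $4768.40).
Claim 3 ($1194): 40% coinsurance on $1194 = $477.60. Patient owes $477.60 (running OOP $5246).
Claim 4 ($5651): 40% coinsurance on $5651 = $2260.40. OOP would hit $7506.40 > $5750, so the cap limits the patient to $5750 − $5246 = $504.

$504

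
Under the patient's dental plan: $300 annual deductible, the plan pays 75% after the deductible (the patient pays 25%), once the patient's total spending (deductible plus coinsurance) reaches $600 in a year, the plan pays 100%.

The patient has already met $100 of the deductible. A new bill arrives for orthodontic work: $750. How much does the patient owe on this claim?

$100 of the $300 deductible is already met, leaving $200.
The remaining $550 (= $750 − $200) moves to coinsurance.
25% of $550 = $137.50 falls to the patient.
So the patient owes $200 + $137.50 = $337.50 before any cap.
Total out-of-pocket so far would be $100 + $337.50 = $437.50, below the $600 cap — no reduction.

$337.50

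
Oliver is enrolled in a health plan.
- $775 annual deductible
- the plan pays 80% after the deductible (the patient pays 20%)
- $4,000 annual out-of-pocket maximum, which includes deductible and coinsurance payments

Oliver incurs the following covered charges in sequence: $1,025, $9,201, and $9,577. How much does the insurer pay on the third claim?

$8,242.20

Bill 1, $1,025: $775 to deductible, leaving $250; 20% of $250 = $50. Patient owes $825 (running OOP $825). Insurer: $1,025 − $825 = $200.
Bill 2, $9,201: 20% coinsurance on $9,201 = $1,840.20. Patient owes $1,840.20 (running OOP $2,665.20). Plan pays $9,201 − $1,840.20 = $7,360.80.
Bill 3, $9,577: 20% coinsurance on $9,577 = $1,915.40. Adding that to $2,665.20 gives $4,580.60, past the $4,000 cap; patient pays only $4,000 − $2,665.20 = $1,334.80. Insurer: $9,577 − $1,334.80 = $8,242.20.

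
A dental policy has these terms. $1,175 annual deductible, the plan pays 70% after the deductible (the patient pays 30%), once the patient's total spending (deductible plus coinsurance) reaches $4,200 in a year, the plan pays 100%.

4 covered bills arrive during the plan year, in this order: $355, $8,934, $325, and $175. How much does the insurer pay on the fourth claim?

#1 ($355): entire amount goes to the deductible. Patient owes $355 (running OOP $355). Insurer: $355 − $355 = $0.
#2 ($8,934): $820 finishes the deductible; $8,114 goes to coinsurance; coinsurance $8,114 × 30% = $2,434.20. Patient owes $3,254.20 (running OOP $3,609.20). Insurer: $8,934 − $3,254.20 = $5,679.80.
#3 ($325): 30% coinsurance on $325 = $97.50. Patient owes $97.50 (running OOP $3,706.70). Insurer: $325 − $97.50 = $227.50.
#4 ($175): deductible met; 30% of $175 = $52.50. Patient owes $52.50 (running OOP $3,759.20). Plan pays $175 − $52.50 = $122.50.

$122.50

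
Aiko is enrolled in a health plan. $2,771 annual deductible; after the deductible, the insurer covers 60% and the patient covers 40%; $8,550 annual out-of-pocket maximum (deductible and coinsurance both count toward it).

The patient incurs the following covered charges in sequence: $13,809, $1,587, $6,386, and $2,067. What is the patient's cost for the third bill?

$729

#1 ($13,809): $2,771 to deductible, leaving $11,038; coinsurance $11,038 × 40% = $4,415.20. Patient owes $7,186.20 (running OOP $7,186.20).
#2 ($1,587): deductible already satisfied, so patient's share is 40% × $1,587 = $634.80. Patient owes $634.80 (running OOP $7,821).
#3 ($6,386): deductible already satisfied, so patient's share is 40% × $6,386 = $2,554.40. Adding that to $7,821 gives $10,375.40, past the $8,550 cap; patient pays only $8,550 − $7,821 = $729.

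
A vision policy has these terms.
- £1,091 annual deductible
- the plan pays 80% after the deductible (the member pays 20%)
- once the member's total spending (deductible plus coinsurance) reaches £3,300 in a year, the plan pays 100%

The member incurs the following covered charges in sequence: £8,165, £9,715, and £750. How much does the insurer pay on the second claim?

£8,920.80

#1 (£8,165): deductible takes £1,091, £7,074 remains; coinsurance £7,074 × 20% = £1,414.80. Member pays £2,505.80; OOP now £2,505.80. Insurer: £8,165 − £2,505.80 = £5,659.20.
#2 (£9,715): deductible met; 20% of £9,715 = £1,943. OOP would hit £4,448.80 > £3,300, so the cap limits the member to £3,300 − £2,505.80 = £794.20. Plan pays £9,715 − £794.20 = £8,920.80.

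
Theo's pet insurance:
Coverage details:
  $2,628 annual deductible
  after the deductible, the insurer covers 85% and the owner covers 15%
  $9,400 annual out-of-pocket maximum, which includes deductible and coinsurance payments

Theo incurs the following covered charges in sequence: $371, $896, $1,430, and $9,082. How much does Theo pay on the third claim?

$1,371.35

Bill 1, $371: entire amount goes to the deductible. Owner pays $371; OOP now $371.
Bill 2, $896: fully absorbed by the deductible. Owner owes $896 (running OOP $1,267).
Bill 3, $1,430: $1,361 to deductible, leaving $69; 15% of $69 = $10.35. Cost to owner: $1,371.35. OOP to date $2,638.35.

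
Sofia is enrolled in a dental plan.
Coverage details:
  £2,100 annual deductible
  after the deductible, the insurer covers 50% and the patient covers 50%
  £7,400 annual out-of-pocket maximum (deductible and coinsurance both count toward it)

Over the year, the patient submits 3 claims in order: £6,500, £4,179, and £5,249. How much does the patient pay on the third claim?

£1,010.50

Claim 1 (£6,500): £2,100 to deductible, leaving £4,400; patient's 50% is £2,200. Patient owes £4,300 (running OOP £4,300).
Claim 2 (£4,179): 50% coinsurance on £4,179 = £2,089.50. Cost to patient: £2,089.50. OOP to date £6,389.50.
Claim 3 (£5,249): 50% coinsurance on £5,249 = £2,624.50. Adding that to £6,389.50 gives £9,014, past the £7,400 cap; patient pays only £7,400 − £6,389.50 = £1,010.50.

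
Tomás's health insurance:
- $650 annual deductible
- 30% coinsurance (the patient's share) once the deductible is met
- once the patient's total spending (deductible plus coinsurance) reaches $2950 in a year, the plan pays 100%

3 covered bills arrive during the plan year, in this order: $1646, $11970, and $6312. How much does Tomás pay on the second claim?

$2001.20

#1 ($1646): deductible takes $650, $996 remains; coinsurance $996 × 30% = $298.80. Patient owes $948.80 (running OOP $948.80).
#2 ($11970): 30% coinsurance on $11970 = $3591. OOP would hit $4539.80 > $2950, so the cap limits the patient to $2950 − $948.80 = $2001.20.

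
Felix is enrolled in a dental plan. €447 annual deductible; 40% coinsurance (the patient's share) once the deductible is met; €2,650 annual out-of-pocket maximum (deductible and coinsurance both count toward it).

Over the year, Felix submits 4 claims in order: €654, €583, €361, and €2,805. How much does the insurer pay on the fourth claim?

€1,683

#1 (€654): €447 finishes the deductible; €207 goes to coinsurance; 40% of €207 = €82.80. Patient pays €529.80; OOP now €529.80. Plan pays €654 − €529.80 = €124.20.
#2 (€583): deductible met; 40% of €583 = €233.20. Patient pays €233.20; OOP now €763. Plan pays €583 − €233.20 = €349.80.
#3 (€361): deductible already satisfied, so patient's share is 40% × €361 = €144.40. Patient pays €144.40; OOP now €907.40. Plan pays €361 − €144.40 = €216.60.
#4 (€2,805): deductible already satisfied, so patient's share is 40% × €2,805 = €1,122. Patient owes €1,122 (running OOP €2,029.40). Plan pays €2,805 − €1,122 = €1,683.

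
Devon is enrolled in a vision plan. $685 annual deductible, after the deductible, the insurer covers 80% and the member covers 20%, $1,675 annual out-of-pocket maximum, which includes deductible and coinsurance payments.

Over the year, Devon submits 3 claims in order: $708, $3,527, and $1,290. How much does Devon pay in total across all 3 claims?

Claim 1 ($708): $685 finishes the deductible; $23 goes to coinsurance; coinsurance $23 × 20% = $4.60. Member pays $689.60; OOP now $689.60.
Claim 2 ($3,527): deductible met; 20% of $3,527 = $705.40. Member pays $705.40; OOP now $1,395.
Claim 3 ($1,290): 20% coinsurance on $1,290 = $258. Member owes $258 (running OOP $1,653).
Total paid by the member: $689.60 + $705.40 + $258 = $1,653.

$1,653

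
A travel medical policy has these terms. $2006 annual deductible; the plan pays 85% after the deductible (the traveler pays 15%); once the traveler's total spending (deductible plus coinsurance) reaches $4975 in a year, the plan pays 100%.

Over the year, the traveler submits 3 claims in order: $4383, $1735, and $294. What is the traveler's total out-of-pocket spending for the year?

$2666.90

Bill 1, $4383: deductible takes $2006, $2377 remains; traveler's 15% is $356.55. Traveler owes $2362.55 (running OOP $2362.55).
Bill 2, $1735: deductible already satisfied, so traveler's share is 15% × $1735 = $260.25. Traveler pays $260.25; OOP now $2622.80.
Bill 3, $294: deductible met; 15% of $294 = $44.10. Traveler pays $44.10; OOP now $2666.90.
Summing the traveler's payments: $2362.55 + $260.25 + $44.10 = $2666.90.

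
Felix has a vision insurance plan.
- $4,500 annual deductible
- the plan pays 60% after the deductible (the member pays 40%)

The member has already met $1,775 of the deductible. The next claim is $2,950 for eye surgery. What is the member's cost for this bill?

$2,815

Remaining deductible: $4,500 − $1,775 = $2,725.
After the $2,725 deductible portion, $2,950 − $2,725 = $225 is subject to coinsurance.
Coinsurance: $225 × 40% = $90.
Member responsibility: $2,725 + $90 = $2,815.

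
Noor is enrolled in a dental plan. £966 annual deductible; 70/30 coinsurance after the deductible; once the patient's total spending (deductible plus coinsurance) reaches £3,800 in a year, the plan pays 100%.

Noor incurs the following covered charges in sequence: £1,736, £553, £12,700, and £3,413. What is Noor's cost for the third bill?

Bill 1, £1,736: £966 to deductible, leaving £770; patient's 30% is £231. Patient pays £1,197; OOP now £1,197.
Bill 2, £553: deductible met; 30% of £553 = £165.90. Cost to patient: £165.90. OOP to date £1,362.90.
Bill 3, £12,700: deductible already satisfied, so patient's share is 30% × £12,700 = £3,810. Adding that to £1,362.90 gives £5,172.90, past the £3,800 cap; patient pays only £3,800 − £1,362.90 = £2,437.10.

£2,437.10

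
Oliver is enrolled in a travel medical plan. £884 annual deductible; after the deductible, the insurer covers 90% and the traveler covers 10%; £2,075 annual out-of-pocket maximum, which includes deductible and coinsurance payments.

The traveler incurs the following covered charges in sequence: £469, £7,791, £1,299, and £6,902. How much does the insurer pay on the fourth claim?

£6,578.50

Bill 1, £469: entire amount goes to the deductible. Traveler owes £469 (running OOP £469). Plan pays £469 − £469 = £0.
Bill 2, £7,791: £415 to deductible, leaving £7,376; traveler's 10% is £737.60. Traveler owes £1,152.60 (running OOP £1,621.60). Insurer: £7,791 − £1,152.60 = £6,638.40.
Bill 3, £1,299: deductible met; 10% of £1,299 = £129.90. Cost to traveler: £129.90. OOP to date £1,751.50. Plan pays £1,299 − £129.90 = £1,169.10.
Bill 4, £6,902: deductible already satisfied, so traveler's share is 10% × £6,902 = £690.20. That would push OOP to £2,441.70, over the £2,075 cap, so traveler pays £2,075 − £1,751.50 = £323.50. Plan pays £6,902 − £323.50 = £6,578.50.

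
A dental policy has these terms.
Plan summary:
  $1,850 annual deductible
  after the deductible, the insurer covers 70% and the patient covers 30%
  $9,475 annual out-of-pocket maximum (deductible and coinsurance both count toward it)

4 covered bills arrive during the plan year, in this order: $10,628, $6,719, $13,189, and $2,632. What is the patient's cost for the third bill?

Claim 1 ($10,628): $1,850 finishes the deductible; $8,778 goes to coinsurance; coinsurance $8,778 × 30% = $2,633.40. Cost to patient: $4,483.40. OOP to date $4,483.40.
Claim 2 ($6,719): deductible already satisfied, so patient's share is 30% × $6,719 = $2,015.70. Patient owes $2,015.70 (running OOP $6,499.10).
Claim 3 ($13,189): 30% coinsurance on $13,189 = $3,956.70. That would push OOP to $10,455.80, over the $9,475 cap, so patient pays $9,475 − $6,499.10 = $2,975.90.

$2,975.90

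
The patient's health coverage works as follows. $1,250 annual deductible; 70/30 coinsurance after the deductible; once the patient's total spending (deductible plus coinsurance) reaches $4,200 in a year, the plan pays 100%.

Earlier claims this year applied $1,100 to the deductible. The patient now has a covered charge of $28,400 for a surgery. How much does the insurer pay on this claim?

$25,300

Remaining deductible: $1,250 − $1,100 = $150.
The remaining $28,250 (= $28,400 − $150) moves to coinsurance.
Patient's 30% share of $28,250 is $8,475.
So the patient owes $150 + $8,475 = $8,625 before any cap.
Year-to-date out-of-pocket would reach $1,100 + $8,625 = $9,725, above the $4,200 maximum, so the patient pays only $4,200 − $1,100 = $3,100.
The plan picks up $28,400 − $3,100 = $25,300.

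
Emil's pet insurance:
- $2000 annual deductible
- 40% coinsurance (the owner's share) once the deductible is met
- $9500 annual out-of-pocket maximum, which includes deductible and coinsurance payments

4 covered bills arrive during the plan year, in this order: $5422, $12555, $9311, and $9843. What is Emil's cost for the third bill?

$1109.20

Claim 1 ($5422): $2000 finishes the deductible; $3422 goes to coinsurance; owner's 40% is $1368.80. Owner pays $3368.80; OOP now $3368.80.
Claim 2 ($12555): deductible already satisfied, so owner's share is 40% × $12555 = $5022. Owner owes $5022 (running OOP $8390.80).
Claim 3 ($9311): 40% coinsurance on $9311 = $3724.40. Adding that to $8390.80 gives $12115.20, past the $9500 cap; owner pays only $9500 − $8390.80 = $1109.20.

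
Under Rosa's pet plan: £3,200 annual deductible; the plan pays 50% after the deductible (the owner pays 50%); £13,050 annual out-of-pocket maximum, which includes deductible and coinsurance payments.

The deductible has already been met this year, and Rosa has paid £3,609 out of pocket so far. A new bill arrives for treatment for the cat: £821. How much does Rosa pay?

£410.50

With the deductible met, the entire £821 is subject to coinsurance.
50% of £821 = £410.50 falls to the owner.
Year-to-date out-of-pocket becomes £3,609 + £410.50 = £4,019.50, still under the £13,050 maximum, so no cap applies.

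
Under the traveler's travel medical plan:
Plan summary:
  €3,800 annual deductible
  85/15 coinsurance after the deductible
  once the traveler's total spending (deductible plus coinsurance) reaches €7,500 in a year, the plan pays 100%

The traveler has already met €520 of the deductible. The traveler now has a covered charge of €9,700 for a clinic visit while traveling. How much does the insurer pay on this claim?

Remaining deductible: €3,800 − €520 = €3,280.
After the €3,280 deductible portion, €9,700 − €3,280 = €6,420 is subject to coinsurance.
Coinsurance: €6,420 × 15% = €963.
So the traveler owes €3,280 + €963 = €4,243 before any cap.
Total out-of-pocket so far would be €520 + €4,243 = €4,763, below the €7,500 cap — no reduction.
The insurer covers the remainder: €9,700 − €4,243 = €5,457.

€5,457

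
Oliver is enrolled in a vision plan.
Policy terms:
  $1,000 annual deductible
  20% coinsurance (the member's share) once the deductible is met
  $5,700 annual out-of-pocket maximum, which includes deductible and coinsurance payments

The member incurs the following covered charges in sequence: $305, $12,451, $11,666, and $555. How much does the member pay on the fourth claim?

$15.60

Claim 1 ($305): all of it applies to the deductible. Member owes $305 (running OOP $305).
Claim 2 ($12,451): deductible takes $695, $11,756 remains; 20% of $11,756 = $2,351.20. Member pays $3,046.20; OOP now $3,351.20.
Claim 3 ($11,666): 20% coinsurance on $11,666 = $2,333.20. Member owes $2,333.20 (running OOP $5,684.40).
Claim 4 ($555): 20% coinsurance on $555 = $111. Adding that to $5,684.40 gives $5,795.40, past the $5,700 cap; member pays only $5,700 − $5,684.40 = $15.60.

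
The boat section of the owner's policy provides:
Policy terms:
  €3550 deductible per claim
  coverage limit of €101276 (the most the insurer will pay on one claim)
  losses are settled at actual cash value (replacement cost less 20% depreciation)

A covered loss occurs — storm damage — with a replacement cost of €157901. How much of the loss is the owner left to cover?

€56625

Depreciate 20%: the covered value is €157901 × 0.8 = €126320.80.
After the deductible, €126320.80 − €3550 = €122770.80 remains.
Since €122770.80 > €101276, the payout is capped at €101276.
The owner bears the rest of the original loss: €157901 − €101276 = €56625.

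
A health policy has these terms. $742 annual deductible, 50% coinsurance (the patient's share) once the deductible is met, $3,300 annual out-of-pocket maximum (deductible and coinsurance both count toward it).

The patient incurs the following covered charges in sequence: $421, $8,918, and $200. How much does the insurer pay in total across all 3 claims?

$6,239

Bill 1, $421: all of it applies to the deductible. Cost to patient: $421. OOP to date $421. Plan pays $421 − $421 = $0.
Bill 2, $8,918: $321 finishes the deductible; $8,597 goes to coinsurance; 50% of $8,597 = $4,298.50. Deductible plus coinsurance: $321 + $4,298.50 = $4,619.50. Adding that to $421 gives $5,040.50, past the $3,300 cap; patient pays only $3,300 − $421 = $2,879. Insurer: $8,918 − $2,879 = $6,039.
Bill 3, $200: 50% coinsurance on $200 = $100. OOP would hit $3,400 > $3,300, so the cap limits the patient to $3,300 − $3,300 = $0. Plan pays $200 − $0 = $200.
Insurer total: $0 + $6,039 + $200 = $6,239.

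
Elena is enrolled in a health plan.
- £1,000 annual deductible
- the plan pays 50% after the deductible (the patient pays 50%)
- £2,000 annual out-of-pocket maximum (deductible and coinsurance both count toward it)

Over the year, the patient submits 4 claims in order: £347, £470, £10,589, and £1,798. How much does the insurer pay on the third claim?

£9,406

#1 (£347): fully absorbed by the deductible. Cost to patient: £347. OOP to date £347. Plan pays £347 − £347 = £0.
#2 (£470): all of it applies to the deductible. Cost to patient: £470. OOP to date £817. Plan pays £470 − £470 = £0.
#3 (£10,589): deductible takes £183, £10,406 remains; patient's 50% is £5,203. Deductible plus coinsurance: £183 + £5,203 = £5,386. Adding that to £817 gives £6,203, past the £2,000 cap; patient pays only £2,000 − £817 = £1,183. Plan pays £10,589 − £1,183 = £9,406.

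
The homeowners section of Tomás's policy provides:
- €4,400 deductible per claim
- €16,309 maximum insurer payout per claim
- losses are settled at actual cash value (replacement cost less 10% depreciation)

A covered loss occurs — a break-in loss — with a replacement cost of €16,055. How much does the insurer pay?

€10,049.50

At 10% depreciation, ACV = €16,055 − €1,605.50 = €14,449.50.
Less the €4,400 deductible: €14,449.50 − €4,400 = €10,049.50.
€10,049.50 ≤ €16,309, so the limit doesn't bind; insurer pays €10,049.50.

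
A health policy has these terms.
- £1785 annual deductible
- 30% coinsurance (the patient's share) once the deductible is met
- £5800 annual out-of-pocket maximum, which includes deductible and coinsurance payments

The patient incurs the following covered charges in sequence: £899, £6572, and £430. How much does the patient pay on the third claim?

£129

#1 (£899): fully absorbed by the deductible. Patient pays £899; OOP now £899.
#2 (£6572): deductible takes £886, £5686 remains; 30% of £5686 = £1705.80. Patient owes £2591.80 (running OOP £3490.80).
#3 (£430): deductible met; 30% of £430 = £129. Patient owes £129 (running OOP £3619.80).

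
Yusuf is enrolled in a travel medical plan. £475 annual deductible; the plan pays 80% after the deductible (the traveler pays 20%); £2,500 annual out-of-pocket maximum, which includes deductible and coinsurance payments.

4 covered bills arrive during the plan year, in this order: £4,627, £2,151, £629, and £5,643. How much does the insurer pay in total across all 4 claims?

Bill 1, £4,627: £475 to deductible, leaving £4,152; traveler's 20% is £830.40. Traveler owes £1,305.40 (running OOP £1,305.40). Plan pays £4,627 − £1,305.40 = £3,321.60.
Bill 2, £2,151: deductible already satisfied, so traveler's share is 20% × £2,151 = £430.20. Traveler pays £430.20; OOP now £1,735.60. Insurer: £2,151 − £430.20 = £1,720.80.
Bill 3, £629: deductible met; 20% of £629 = £125.80. Traveler pays £125.80; OOP now £1,861.40. Insurer: £629 − £125.80 = £503.20.
Bill 4, £5,643: deductible already satisfied, so traveler's share is 20% × £5,643 = £1,128.60. OOP would hit £2,990 > £2,500, so the cap limits the traveler to £2,500 − £1,861.40 = £638.60. Plan pays £5,643 − £638.60 = £5,004.40.
Insurer total: £3,321.60 + £1,720.80 + £503.20 + £5,004.40 = £10,550.

£10,550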